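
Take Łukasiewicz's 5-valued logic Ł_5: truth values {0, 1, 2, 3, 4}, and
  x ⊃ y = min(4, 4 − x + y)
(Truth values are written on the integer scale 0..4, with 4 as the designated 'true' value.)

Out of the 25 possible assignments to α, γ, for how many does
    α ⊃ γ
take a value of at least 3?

value 4: 15 assignments (counts)
value 3: 4 assignments (counts)
value 2: 3 assignments
value 1: 2 assignments
value 0: 1 assignment
So 19 of the 25 assignments meet the threshold.

19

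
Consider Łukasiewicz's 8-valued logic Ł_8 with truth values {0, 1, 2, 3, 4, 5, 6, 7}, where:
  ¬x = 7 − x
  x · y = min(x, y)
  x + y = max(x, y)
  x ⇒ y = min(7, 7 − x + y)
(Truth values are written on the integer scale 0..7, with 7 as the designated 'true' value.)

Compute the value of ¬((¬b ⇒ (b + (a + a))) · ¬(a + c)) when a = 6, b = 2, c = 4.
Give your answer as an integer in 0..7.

6

¬b = ¬2 = 5
a + a = 6 + 6 = 6
b + (a + a) = 2 + 6 = 6
¬b ⇒ (b + (a + a)) = 5 ⇒ 6 = 7
a + c = 6 + 4 = 6
¬(a + c) = ¬6 = 1
(¬b ⇒ (b + (a + a))) · ¬(a + c) = 7 · 1 = 1
¬((¬b ⇒ (b + (a + a))) · ¬(a + c)) = ¬1 = 6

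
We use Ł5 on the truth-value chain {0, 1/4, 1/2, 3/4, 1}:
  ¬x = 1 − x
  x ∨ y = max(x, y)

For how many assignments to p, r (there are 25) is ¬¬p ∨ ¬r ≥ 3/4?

16

value 1: 9 assignments (counts)
value 3/4: 7 assignments (counts)
value 1/2: 5 assignments
value 1/4: 3 assignments
value 0: 1 assignment
So 16 of the 25 assignments meet the threshold.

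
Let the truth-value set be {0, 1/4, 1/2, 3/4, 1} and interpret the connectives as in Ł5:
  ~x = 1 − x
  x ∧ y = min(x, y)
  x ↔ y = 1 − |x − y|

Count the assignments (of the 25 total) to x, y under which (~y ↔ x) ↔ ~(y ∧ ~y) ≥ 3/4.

value 1: 8 assignments (counts)
value 3/4: 8 assignments (counts)
value 1/2: 5 assignments
value 1/4: 2 assignments
value 0: 2 assignments
So 16 of the 25 assignments meet the threshold.

16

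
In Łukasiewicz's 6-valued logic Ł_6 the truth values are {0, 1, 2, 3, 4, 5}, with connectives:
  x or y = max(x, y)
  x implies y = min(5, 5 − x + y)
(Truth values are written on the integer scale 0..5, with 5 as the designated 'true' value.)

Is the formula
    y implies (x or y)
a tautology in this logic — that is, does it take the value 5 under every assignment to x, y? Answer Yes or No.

Yes

At x = 2, y = 5, for instance:
x or y = 2 or 5 = 5
y implies (x or y) = 5 implies 5 = 5
and checking the remaining 35 assignments likewise gives ≥ 5 in every case.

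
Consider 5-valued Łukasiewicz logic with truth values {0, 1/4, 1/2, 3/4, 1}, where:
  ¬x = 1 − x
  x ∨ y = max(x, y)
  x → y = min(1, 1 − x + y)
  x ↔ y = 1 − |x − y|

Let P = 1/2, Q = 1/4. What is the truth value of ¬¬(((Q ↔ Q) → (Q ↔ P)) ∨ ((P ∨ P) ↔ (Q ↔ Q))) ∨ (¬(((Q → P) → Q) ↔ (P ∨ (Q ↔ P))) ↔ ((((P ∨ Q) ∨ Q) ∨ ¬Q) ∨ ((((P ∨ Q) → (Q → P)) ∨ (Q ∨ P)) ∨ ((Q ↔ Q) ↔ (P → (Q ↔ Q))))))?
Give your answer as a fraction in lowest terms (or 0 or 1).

Q ↔ Q = 1/4 ↔ 1/4 = 1
Q ↔ P = 1/4 ↔ 1/2 = 3/4
(Q ↔ Q) → (Q ↔ P) = 1 → 3/4 = 3/4
P ∨ P = 1/2 ∨ 1/2 = 1/2
Q ↔ Q = 1/4 ↔ 1/4 = 1
(P ∨ P) ↔ (Q ↔ Q) = 1/2 ↔ 1 = 1/2
((Q ↔ Q) → (Q ↔ P)) ∨ ((P ∨ P) ↔ (Q ↔ Q)) = 3/4 ∨ 1/2 = 3/4
¬(((Q ↔ Q) → (Q ↔ P)) ∨ ((P ∨ P) ↔ (Q ↔ Q))) = ¬3/4 = 1/4
¬¬(((Q ↔ Q) → (Q ↔ P)) ∨ ((P ∨ P) ↔ (Q ↔ Q))) = ¬1/4 = 3/4
Q → P = 1/4 → 1/2 = 1
(Q → P) → Q = 1 → 1/4 = 1/4
Q ↔ P = 1/4 ↔ 1/2 = 3/4
P ∨ (Q ↔ P) = 1/2 ∨ 3/4 = 3/4
((Q → P) → Q) ↔ (P ∨ (Q ↔ P)) = 1/4 ↔ 3/4 = 1/2
¬(((Q → P) → Q) ↔ (P ∨ (Q ↔ P))) = ¬1/2 = 1/2
P ∨ Q = 1/2 ∨ 1/4 = 1/2
(P ∨ Q) ∨ Q = 1/2 ∨ 1/4 = 1/2
¬Q = ¬1/4 = 3/4
((P ∨ Q) ∨ Q) ∨ ¬Q = 1/2 ∨ 3/4 = 3/4
P ∨ Q = 1/2 ∨ 1/4 = 1/2
Q → P = 1/4 → 1/2 = 1
(P ∨ Q) → (Q → P) = 1/2 → 1 = 1
Q ∨ P = 1/4 ∨ 1/2 = 1/2
((P ∨ Q) → (Q → P)) ∨ (Q ∨ P) = 1 ∨ 1/2 = 1
Q ↔ Q = 1/4 ↔ 1/4 = 1
Q ↔ Q = 1/4 ↔ 1/4 = 1
P → (Q ↔ Q) = 1/2 → 1 = 1
(Q ↔ Q) ↔ (P → (Q ↔ Q)) = 1 ↔ 1 = 1
(((P ∨ Q) → (Q → P)) ∨ (Q ∨ P)) ∨ ((Q ↔ Q) ↔ (P → (Q ↔ Q))) = 1 ∨ 1 = 1
(((P ∨ Q) ∨ Q) ∨ ¬Q) ∨ ((((P ∨ Q) → (Q → P)) ∨ (Q ∨ P)) ∨ ((Q ↔ Q) ↔ (P → (Q ↔ Q)))) = 3/4 ∨ 1 = 1
¬(((Q → P) → Q) ↔ (P ∨ (Q ↔ P))) ↔ ((((P ∨ Q) ∨ Q) ∨ ¬Q) ∨ ((((P ∨ Q) → (Q → P)) ∨ (Q ∨ P)) ∨ ((Q ↔ Q) ↔ (P → (Q ↔ Q))))) = 1/2 ↔ 1 = 1/2
¬¬(((Q ↔ Q) → (Q ↔ P)) ∨ ((P ∨ P) ↔ (Q ↔ Q))) ∨ (¬(((Q → P) → Q) ↔ (P ∨ (Q ↔ P))) ↔ ((((P ∨ Q) ∨ Q) ∨ ¬Q) ∨ ((((P ∨ Q) → (Q → P)) ∨ (Q ∨ P)) ∨ ((Q ↔ Q) ↔ (P → (Q ↔ Q)))))) = 3/4 ∨ 1/2 = 3/4

3/4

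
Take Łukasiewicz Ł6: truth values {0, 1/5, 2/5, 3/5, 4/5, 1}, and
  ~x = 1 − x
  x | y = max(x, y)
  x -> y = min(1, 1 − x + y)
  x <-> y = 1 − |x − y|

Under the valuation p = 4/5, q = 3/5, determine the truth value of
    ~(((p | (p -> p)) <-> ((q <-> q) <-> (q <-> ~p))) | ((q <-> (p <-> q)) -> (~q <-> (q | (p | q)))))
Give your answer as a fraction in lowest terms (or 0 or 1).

1/5

p -> p = 4/5 -> 4/5 = 1
p | (p -> p) = 4/5 | 1 = 1
q <-> q = 3/5 <-> 3/5 = 1
~p = ~4/5 = 1/5
q <-> ~p = 3/5 <-> 1/5 = 3/5
(q <-> q) <-> (q <-> ~p) = 1 <-> 3/5 = 3/5
(p | (p -> p)) <-> ((q <-> q) <-> (q <-> ~p)) = 1 <-> 3/5 = 3/5
p <-> q = 4/5 <-> 3/5 = 4/5
q <-> (p <-> q) = 3/5 <-> 4/5 = 4/5
~q = ~3/5 = 2/5
p | q = 4/5 | 3/5 = 4/5
q | (p | q) = 3/5 | 4/5 = 4/5
~q <-> (q | (p | q)) = 2/5 <-> 4/5 = 3/5
(q <-> (p <-> q)) -> (~q <-> (q | (p | q))) = 4/5 -> 3/5 = 4/5
((p | (p -> p)) <-> ((q <-> q) <-> (q <-> ~p))) | ((q <-> (p <-> q)) -> (~q <-> (q | (p | q)))) = 3/5 | 4/5 = 4/5
~(((p | (p -> p)) <-> ((q <-> q) <-> (q <-> ~p))) | ((q <-> (p <-> q)) -> (~q <-> (q | (p | q))))) = ~4/5 = 1/5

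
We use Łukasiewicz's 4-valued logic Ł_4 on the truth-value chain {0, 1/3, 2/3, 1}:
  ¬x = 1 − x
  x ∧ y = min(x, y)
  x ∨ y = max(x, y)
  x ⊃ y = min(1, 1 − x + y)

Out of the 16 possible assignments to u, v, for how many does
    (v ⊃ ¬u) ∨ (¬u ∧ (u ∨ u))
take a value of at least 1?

u = 0, v = 0 ↦ 1  ≥
u = 0, v = 1/3 ↦ 1  ≥
u = 0, v = 2/3 ↦ 1  ≥
u = 0, v = 1 ↦ 1  ≥
u = 1/3, v = 0 ↦ 1  ≥
u = 1/3, v = 1/3 ↦ 1  ≥
u = 1/3, v = 2/3 ↦ 1  ≥
u = 1/3, v = 1 ↦ 2/3  <
u = 2/3, v = 0 ↦ 1  ≥
u = 2/3, v = 1/3 ↦ 1  ≥
u = 2/3, v = 2/3 ↦ 2/3  <
u = 2/3, v = 1 ↦ 1/3  <
u = 1, v = 0 ↦ 1  ≥
u = 1, v = 1/3 ↦ 2/3  <
u = 1, v = 2/3 ↦ 1/3  <
u = 1, v = 1 ↦ 0  <
So 10 of the 16 assignments meet the threshold.

10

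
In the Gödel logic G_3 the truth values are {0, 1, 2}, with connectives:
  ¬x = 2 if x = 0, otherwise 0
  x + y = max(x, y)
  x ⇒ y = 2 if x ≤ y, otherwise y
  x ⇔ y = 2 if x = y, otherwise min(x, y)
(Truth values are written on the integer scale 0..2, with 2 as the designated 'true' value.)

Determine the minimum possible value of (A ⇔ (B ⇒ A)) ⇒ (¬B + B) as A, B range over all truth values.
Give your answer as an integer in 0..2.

1

Take A = 0, B = 1:
B ⇒ A = 1 ⇒ 0 = 0
A ⇔ (B ⇒ A) = 0 ⇔ 0 = 2
¬B = ¬1 = 0
¬B + B = 0 + 1 = 1
(A ⇔ (B ⇒ A)) ⇒ (¬B + B) = 2 ⇒ 1 = 1
No assignment yields a value below 1, so this is the minimum.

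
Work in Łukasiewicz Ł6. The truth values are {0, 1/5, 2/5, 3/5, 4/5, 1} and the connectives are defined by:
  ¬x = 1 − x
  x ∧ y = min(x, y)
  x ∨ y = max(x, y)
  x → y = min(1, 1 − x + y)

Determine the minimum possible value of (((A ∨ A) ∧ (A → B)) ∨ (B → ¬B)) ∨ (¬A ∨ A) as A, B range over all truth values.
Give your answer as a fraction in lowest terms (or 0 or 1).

3/5

Take A = 2/5, B = 4/5:
A ∨ A = 2/5 ∨ 2/5 = 2/5
A → B = 2/5 → 4/5 = 1
(A ∨ A) ∧ (A → B) = 2/5 ∧ 1 = 2/5
¬B = ¬4/5 = 1/5
B → ¬B = 4/5 → 1/5 = 2/5
((A ∨ A) ∧ (A → B)) ∨ (B → ¬B) = 2/5 ∨ 2/5 = 2/5
¬A = ¬2/5 = 3/5
¬A ∨ A = 3/5 ∨ 2/5 = 3/5
(((A ∨ A) ∧ (A → B)) ∨ (B → ¬B)) ∨ (¬A ∨ A) = 2/5 ∨ 3/5 = 3/5
No assignment yields a value below 3/5, so this is the minimum.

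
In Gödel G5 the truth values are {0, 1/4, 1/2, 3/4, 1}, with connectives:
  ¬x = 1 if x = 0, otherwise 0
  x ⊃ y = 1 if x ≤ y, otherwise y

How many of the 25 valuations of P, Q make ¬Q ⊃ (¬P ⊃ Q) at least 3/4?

24

value 1: 24 assignments (counts)
value 0: 1 assignment
So 24 of the 25 assignments meet the threshold.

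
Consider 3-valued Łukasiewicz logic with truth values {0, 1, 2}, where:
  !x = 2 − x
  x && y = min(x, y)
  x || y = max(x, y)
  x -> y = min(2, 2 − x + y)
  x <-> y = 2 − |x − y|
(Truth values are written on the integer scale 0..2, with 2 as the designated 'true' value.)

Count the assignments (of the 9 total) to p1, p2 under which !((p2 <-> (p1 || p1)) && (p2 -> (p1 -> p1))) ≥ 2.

p1 = 0, p2 = 0 ↦ 0  <
p1 = 0, p2 = 1 ↦ 1  <
p1 = 0, p2 = 2 ↦ 2  ≥
p1 = 1, p2 = 0 ↦ 1  <
p1 = 1, p2 = 1 ↦ 0  <
p1 = 1, p2 = 2 ↦ 1  <
p1 = 2, p2 = 0 ↦ 2  ≥
p1 = 2, p2 = 1 ↦ 1  <
p1 = 2, p2 = 2 ↦ 0  <
So 2 of the 9 assignments meet the threshold.

2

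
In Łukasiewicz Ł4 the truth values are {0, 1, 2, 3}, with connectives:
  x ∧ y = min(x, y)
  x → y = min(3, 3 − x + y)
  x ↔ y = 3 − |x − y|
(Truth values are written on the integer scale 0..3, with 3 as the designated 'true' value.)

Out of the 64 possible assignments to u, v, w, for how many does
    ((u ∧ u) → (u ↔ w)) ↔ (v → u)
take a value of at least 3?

value 3: 26 assignments (counts)
value 2: 18 assignments
value 1: 12 assignments
value 0: 8 assignments
So 26 of the 64 assignments meet the threshold.

26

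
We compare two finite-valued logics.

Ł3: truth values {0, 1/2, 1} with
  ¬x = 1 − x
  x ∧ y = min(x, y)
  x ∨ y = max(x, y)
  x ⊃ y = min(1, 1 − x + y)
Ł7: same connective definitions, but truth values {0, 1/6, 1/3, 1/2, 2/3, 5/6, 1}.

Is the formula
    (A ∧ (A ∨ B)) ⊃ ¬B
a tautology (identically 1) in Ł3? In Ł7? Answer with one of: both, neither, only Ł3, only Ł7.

neither

In Ł3: at A = 1/2, B = 1 the value is 1/2 — not a tautology.
In Ł7: at A = 1/6, B = 1 the value is 5/6 — not a tautology.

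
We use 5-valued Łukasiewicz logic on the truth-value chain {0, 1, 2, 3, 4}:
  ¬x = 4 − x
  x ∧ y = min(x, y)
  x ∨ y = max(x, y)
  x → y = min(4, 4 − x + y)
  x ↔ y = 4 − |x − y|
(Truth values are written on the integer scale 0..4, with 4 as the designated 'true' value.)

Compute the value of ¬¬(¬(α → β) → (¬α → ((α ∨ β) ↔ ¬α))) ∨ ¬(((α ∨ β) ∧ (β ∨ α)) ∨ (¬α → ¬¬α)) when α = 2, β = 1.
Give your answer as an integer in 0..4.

α → β = 2 → 1 = 3
¬(α → β) = ¬3 = 1
¬α = ¬2 = 2
α ∨ β = 2 ∨ 1 = 2
¬α = ¬2 = 2
(α ∨ β) ↔ ¬α = 2 ↔ 2 = 4
¬α → ((α ∨ β) ↔ ¬α) = 2 → 4 = 4
¬(α → β) → (¬α → ((α ∨ β) ↔ ¬α)) = 1 → 4 = 4
¬(¬(α → β) → (¬α → ((α ∨ β) ↔ ¬α))) = ¬4 = 0
¬¬(¬(α → β) → (¬α → ((α ∨ β) ↔ ¬α))) = ¬0 = 4
α ∨ β = 2 ∨ 1 = 2
β ∨ α = 1 ∨ 2 = 2
(α ∨ β) ∧ (β ∨ α) = 2 ∧ 2 = 2
¬α = ¬2 = 2
¬α = ¬2 = 2
¬¬α = ¬2 = 2
¬α → ¬¬α = 2 → 2 = 4
((α ∨ β) ∧ (β ∨ α)) ∨ (¬α → ¬¬α) = 2 ∨ 4 = 4
¬(((α ∨ β) ∧ (β ∨ α)) ∨ (¬α → ¬¬α)) = ¬4 = 0
¬¬(¬(α → β) → (¬α → ((α ∨ β) ↔ ¬α))) ∨ ¬(((α ∨ β) ∧ (β ∨ α)) ∨ (¬α → ¬¬α)) = 4 ∨ 0 = 4

4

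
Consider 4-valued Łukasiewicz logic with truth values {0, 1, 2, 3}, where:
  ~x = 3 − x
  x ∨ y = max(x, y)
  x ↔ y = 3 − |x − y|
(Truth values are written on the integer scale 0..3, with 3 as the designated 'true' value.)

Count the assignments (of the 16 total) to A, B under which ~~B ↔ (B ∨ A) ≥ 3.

A = 0, B = 0 ↦ 3  ≥
A = 0, B = 1 ↦ 3  ≥
A = 0, B = 2 ↦ 3  ≥
A = 0, B = 3 ↦ 3  ≥
A = 1, B = 0 ↦ 2  <
A = 1, B = 1 ↦ 3  ≥
A = 1, B = 2 ↦ 3  ≥
A = 1, B = 3 ↦ 3  ≥
A = 2, B = 0 ↦ 1  <
A = 2, B = 1 ↦ 2  <
A = 2, B = 2 ↦ 3  ≥
A = 2, B = 3 ↦ 3  ≥
A = 3, B = 0 ↦ 0  <
A = 3, B = 1 ↦ 1  <
A = 3, B = 2 ↦ 2  <
A = 3, B = 3 ↦ 3  ≥
So 10 of the 16 assignments meet the threshold.

10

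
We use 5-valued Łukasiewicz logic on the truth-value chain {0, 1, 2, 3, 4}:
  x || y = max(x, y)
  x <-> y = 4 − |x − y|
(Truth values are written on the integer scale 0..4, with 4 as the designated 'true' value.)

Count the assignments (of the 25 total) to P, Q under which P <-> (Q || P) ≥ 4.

value 4: 15 assignments (counts)
value 3: 4 assignments
value 2: 3 assignments
value 1: 2 assignments
value 0: 1 assignment
So 15 of the 25 assignments meet the threshold.

15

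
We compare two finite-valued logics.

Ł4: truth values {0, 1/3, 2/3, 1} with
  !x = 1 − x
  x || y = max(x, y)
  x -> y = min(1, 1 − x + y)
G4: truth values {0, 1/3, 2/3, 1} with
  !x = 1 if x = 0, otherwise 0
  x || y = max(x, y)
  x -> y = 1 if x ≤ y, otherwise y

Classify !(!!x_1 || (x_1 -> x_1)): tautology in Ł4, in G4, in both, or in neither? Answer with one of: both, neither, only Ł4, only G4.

In Ł4: at x_1 = 0 the value is 0 — not a tautology.
In G4: at x_1 = 0 the value is 0 — not a tautology.

neither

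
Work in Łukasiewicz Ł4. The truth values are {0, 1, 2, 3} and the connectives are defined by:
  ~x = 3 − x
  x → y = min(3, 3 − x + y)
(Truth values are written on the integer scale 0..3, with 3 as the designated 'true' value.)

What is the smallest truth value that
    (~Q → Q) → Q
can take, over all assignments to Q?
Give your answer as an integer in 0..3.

2

Take Q = 1:
~Q = ~1 = 2
~Q → Q = 2 → 1 = 2
(~Q → Q) → Q = 2 → 1 = 2
No assignment yields a value below 2, so this is the minimum.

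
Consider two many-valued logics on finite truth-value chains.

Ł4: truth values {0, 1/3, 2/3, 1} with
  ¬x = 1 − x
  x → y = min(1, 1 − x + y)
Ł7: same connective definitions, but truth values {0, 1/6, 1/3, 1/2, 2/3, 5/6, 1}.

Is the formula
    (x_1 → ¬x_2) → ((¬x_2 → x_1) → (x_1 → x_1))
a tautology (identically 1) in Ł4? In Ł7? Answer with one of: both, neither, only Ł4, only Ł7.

both

In Ł4: every assignment gives 1 — tautology.
In Ł7: every assignment gives 1 — tautology.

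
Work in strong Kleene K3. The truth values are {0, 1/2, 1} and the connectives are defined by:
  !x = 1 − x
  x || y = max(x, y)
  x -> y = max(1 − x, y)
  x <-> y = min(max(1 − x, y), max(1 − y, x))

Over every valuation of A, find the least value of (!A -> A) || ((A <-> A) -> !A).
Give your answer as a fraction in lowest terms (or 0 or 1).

1/2

Take A = 1/2:
!A = !1/2 = 1/2
!A -> A = 1/2 -> 1/2 = 1/2
A <-> A = 1/2 <-> 1/2 = 1/2
!A = !1/2 = 1/2
(A <-> A) -> !A = 1/2 -> 1/2 = 1/2
(!A -> A) || ((A <-> A) -> !A) = 1/2 || 1/2 = 1/2
No assignment yields a value below 1/2, so this is the minimum.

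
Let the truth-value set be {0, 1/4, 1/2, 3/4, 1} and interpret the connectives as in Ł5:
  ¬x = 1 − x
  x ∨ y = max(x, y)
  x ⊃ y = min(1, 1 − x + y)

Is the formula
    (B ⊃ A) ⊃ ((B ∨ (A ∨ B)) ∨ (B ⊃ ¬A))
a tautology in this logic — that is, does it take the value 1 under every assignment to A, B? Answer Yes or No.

No

Counterexample: take A = 3/4, B = 1/2.
B ⊃ A = 1/2 ⊃ 3/4 = 1
A ∨ B = 3/4 ∨ 1/2 = 3/4
B ∨ (A ∨ B) = 1/2 ∨ 3/4 = 3/4
¬A = ¬3/4 = 1/4
B ⊃ ¬A = 1/2 ⊃ 1/4 = 3/4
(B ∨ (A ∨ B)) ∨ (B ⊃ ¬A) = 3/4 ∨ 3/4 = 3/4
(B ⊃ A) ⊃ ((B ∨ (A ∨ B)) ∨ (B ⊃ ¬A)) = 1 ⊃ 3/4 = 3/4
This gives 3/4 ≠ 1.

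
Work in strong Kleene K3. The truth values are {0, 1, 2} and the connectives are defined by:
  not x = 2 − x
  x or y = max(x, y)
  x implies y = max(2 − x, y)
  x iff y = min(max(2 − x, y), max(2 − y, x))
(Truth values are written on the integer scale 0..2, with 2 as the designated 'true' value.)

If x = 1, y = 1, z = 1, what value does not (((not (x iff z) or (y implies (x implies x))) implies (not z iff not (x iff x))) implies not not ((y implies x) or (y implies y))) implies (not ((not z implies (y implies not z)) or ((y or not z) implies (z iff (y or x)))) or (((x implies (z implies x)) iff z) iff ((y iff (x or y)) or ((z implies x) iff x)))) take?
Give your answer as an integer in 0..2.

1

x iff z = 1 iff 1 = 1
not (x iff z) = not 1 = 1
x implies x = 1 implies 1 = 1
y implies (x implies x) = 1 implies 1 = 1
not (x iff z) or (y implies (x implies x)) = 1 or 1 = 1
not z = not 1 = 1
x iff x = 1 iff 1 = 1
not (x iff x) = not 1 = 1
not z iff not (x iff x) = 1 iff 1 = 1
(not (x iff z) or (y implies (x implies x))) implies (not z iff not (x iff x)) = 1 implies 1 = 1
y implies x = 1 implies 1 = 1
y implies y = 1 implies 1 = 1
(y implies x) or (y implies y) = 1 or 1 = 1
not ((y implies x) or (y implies y)) = not 1 = 1
not not ((y implies x) or (y implies y)) = not 1 = 1
((not (x iff z) or (y implies (x implies x))) implies (not z iff not (x iff x))) implies not not ((y implies x) or (y implies y)) = 1 implies 1 = 1
not (((not (x iff z) or (y implies (x implies x))) implies (not z iff not (x iff x))) implies not not ((y implies x) or (y implies y))) = not 1 = 1
not z = not 1 = 1
not z = not 1 = 1
y implies not z = 1 implies 1 = 1
not z implies (y implies not z) = 1 implies 1 = 1
not z = not 1 = 1
y or not z = 1 or 1 = 1
y or x = 1 or 1 = 1
z iff (y or x) = 1 iff 1 = 1
(y or not z) implies (z iff (y or x)) = 1 implies 1 = 1
(not z implies (y implies not z)) or ((y or not z) implies (z iff (y or x))) = 1 or 1 = 1
not ((not z implies (y implies not z)) or ((y or not z) implies (z iff (y or x)))) = not 1 = 1
z implies x = 1 implies 1 = 1
x implies (z implies x) = 1 implies 1 = 1
(x implies (z implies x)) iff z = 1 iff 1 = 1
x or y = 1 or 1 = 1
y iff (x or y) = 1 iff 1 = 1
z implies x = 1 implies 1 = 1
(z implies x) iff x = 1 iff 1 = 1
(y iff (x or y)) or ((z implies x) iff x) = 1 or 1 = 1
((x implies (z implies x)) iff z) iff ((y iff (x or y)) or ((z implies x) iff x)) = 1 iff 1 = 1
not ((not z implies (y implies not z)) or ((y or not z) implies (z iff (y or x)))) or (((x implies (z implies x)) iff z) iff ((y iff (x or y)) or ((z implies x) iff x))) = 1 or 1 = 1
not (((not (x iff z) or (y implies (x implies x))) implies (not z iff not (x iff x))) implies not not ((y implies x) or (y implies y))) implies (not ((not z implies (y implies not z)) or ((y or not z) implies (z iff (y or x)))) or (((x implies (z implies x)) iff z) iff ((y iff (x or y)) or ((z implies x) iff x)))) = 1 implies 1 = 1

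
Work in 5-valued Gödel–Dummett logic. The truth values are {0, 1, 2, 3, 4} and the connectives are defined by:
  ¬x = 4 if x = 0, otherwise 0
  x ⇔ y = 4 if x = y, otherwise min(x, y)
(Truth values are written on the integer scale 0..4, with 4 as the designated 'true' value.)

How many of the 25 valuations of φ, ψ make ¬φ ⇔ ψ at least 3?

value 4: 5 assignments (counts)
value 3: 1 assignment (counts)
value 2: 1 assignment
value 1: 1 assignment
value 0: 17 assignments
So 6 of the 25 assignments meet the threshold.

6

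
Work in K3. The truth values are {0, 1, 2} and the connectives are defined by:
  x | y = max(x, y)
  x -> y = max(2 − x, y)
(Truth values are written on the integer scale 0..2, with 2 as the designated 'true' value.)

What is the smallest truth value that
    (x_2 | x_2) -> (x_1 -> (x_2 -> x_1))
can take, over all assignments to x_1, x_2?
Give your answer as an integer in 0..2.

1

Take x_1 = 1, x_2 = 1:
x_2 | x_2 = 1 | 1 = 1
x_2 -> x_1 = 1 -> 1 = 1
x_1 -> (x_2 -> x_1) = 1 -> 1 = 1
(x_2 | x_2) -> (x_1 -> (x_2 -> x_1)) = 1 -> 1 = 1
No assignment yields a value below 1, so this is the minimum.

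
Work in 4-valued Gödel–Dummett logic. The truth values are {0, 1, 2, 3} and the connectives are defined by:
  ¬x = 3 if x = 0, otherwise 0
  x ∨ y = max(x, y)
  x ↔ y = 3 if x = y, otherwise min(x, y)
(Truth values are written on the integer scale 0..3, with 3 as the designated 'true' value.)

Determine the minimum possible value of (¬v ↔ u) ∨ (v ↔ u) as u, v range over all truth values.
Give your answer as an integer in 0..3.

1

Take u = 1, v = 0:
¬v = ¬0 = 3
¬v ↔ u = 3 ↔ 1 = 1
v ↔ u = 0 ↔ 1 = 0
(¬v ↔ u) ∨ (v ↔ u) = 1 ∨ 0 = 1
No assignment yields a value below 1, so this is the minimum.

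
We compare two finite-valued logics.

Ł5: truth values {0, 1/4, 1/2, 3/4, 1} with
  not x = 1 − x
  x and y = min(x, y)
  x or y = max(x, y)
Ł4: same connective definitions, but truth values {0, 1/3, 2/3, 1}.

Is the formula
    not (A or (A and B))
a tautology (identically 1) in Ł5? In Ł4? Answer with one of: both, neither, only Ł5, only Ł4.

In Ł5: at A = 1/4, B = 0 the value is 3/4 — not a tautology.
In Ł4: at A = 1/3, B = 0 the value is 2/3 — not a tautology.

neither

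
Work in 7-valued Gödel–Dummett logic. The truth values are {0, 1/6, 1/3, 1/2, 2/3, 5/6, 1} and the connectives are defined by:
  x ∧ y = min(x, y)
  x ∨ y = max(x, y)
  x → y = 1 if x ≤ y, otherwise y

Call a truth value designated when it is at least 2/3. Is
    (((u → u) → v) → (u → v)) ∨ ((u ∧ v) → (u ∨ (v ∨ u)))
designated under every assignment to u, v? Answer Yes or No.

At u = 1/2, v = 5/6, for instance:
u → u = 1/2 → 1/2 = 1
(u → u) → v = 1 → 5/6 = 5/6
u → v = 1/2 → 5/6 = 1
((u → u) → v) → (u → v) = 5/6 → 1 = 1
u ∧ v = 1/2 ∧ 5/6 = 1/2
v ∨ u = 5/6 ∨ 1/2 = 5/6
u ∨ (v ∨ u) = 1/2 ∨ 5/6 = 5/6
(u ∧ v) → (u ∨ (v ∨ u)) = 1/2 → 5/6 = 1
(((u → u) → v) → (u → v)) ∨ ((u ∧ v) → (u ∨ (v ∨ u))) = 1 ∨ 1 = 1
and checking the remaining 48 assignments likewise gives ≥ 2/3 in every case.

Yes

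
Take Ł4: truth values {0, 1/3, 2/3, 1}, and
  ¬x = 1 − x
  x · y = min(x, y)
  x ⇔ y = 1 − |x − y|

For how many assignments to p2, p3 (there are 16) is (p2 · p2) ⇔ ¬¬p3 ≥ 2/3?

p2 = 0, p3 = 0 ↦ 1  ≥
p2 = 0, p3 = 1/3 ↦ 2/3  ≥
p2 = 0, p3 = 2/3 ↦ 1/3  <
p2 = 0, p3 = 1 ↦ 0  <
p2 = 1/3, p3 = 0 ↦ 2/3  ≥
p2 = 1/3, p3 = 1/3 ↦ 1  ≥
p2 = 1/3, p3 = 2/3 ↦ 2/3  ≥
p2 = 1/3, p3 = 1 ↦ 1/3  <
p2 = 2/3, p3 = 0 ↦ 1/3  <
p2 = 2/3, p3 = 1/3 ↦ 2/3  ≥
p2 = 2/3, p3 = 2/3 ↦ 1  ≥
p2 = 2/3, p3 = 1 ↦ 2/3  ≥
p2 = 1, p3 = 0 ↦ 0  <
p2 = 1, p3 = 1/3 ↦ 1/3  <
p2 = 1, p3 = 2/3 ↦ 2/3  ≥
p2 = 1, p3 = 1 ↦ 1  ≥
So 10 of the 16 assignments meet the threshold.

10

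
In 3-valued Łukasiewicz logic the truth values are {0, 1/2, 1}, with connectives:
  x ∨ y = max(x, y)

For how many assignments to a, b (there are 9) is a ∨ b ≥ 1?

a = 0, b = 0 ↦ 0  <
a = 0, b = 1/2 ↦ 1/2  <
a = 0, b = 1 ↦ 1  ≥
a = 1/2, b = 0 ↦ 1/2  <
a = 1/2, b = 1/2 ↦ 1/2  <
a = 1/2, b = 1 ↦ 1  ≥
a = 1, b = 0 ↦ 1  ≥
a = 1, b = 1/2 ↦ 1  ≥
a = 1, b = 1 ↦ 1  ≥
So 5 of the 9 assignments meet the threshold.

5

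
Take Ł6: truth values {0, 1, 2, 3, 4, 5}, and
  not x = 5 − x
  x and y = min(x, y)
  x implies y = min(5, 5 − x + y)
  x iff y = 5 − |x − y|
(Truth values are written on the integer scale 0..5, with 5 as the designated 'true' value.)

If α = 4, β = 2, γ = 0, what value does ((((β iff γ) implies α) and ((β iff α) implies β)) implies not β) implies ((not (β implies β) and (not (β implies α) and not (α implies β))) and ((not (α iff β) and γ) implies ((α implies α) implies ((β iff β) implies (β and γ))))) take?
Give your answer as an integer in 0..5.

1

β iff γ = 2 iff 0 = 3
(β iff γ) implies α = 3 implies 4 = 5
β iff α = 2 iff 4 = 3
(β iff α) implies β = 3 implies 2 = 4
((β iff γ) implies α) and ((β iff α) implies β) = 5 and 4 = 4
not β = not 2 = 3
(((β iff γ) implies α) and ((β iff α) implies β)) implies not β = 4 implies 3 = 4
β implies β = 2 implies 2 = 5
not (β implies β) = not 5 = 0
β implies α = 2 implies 4 = 5
not (β implies α) = not 5 = 0
α implies β = 4 implies 2 = 3
not (α implies β) = not 3 = 2
not (β implies α) and not (α implies β) = 0 and 2 = 0
not (β implies β) and (not (β implies α) and not (α implies β)) = 0 and 0 = 0
α iff β = 4 iff 2 = 3
not (α iff β) = not 3 = 2
not (α iff β) and γ = 2 and 0 = 0
α implies α = 4 implies 4 = 5
β iff β = 2 iff 2 = 5
β and γ = 2 and 0 = 0
(β iff β) implies (β and γ) = 5 implies 0 = 0
(α implies α) implies ((β iff β) implies (β and γ)) = 5 implies 0 = 0
(not (α iff β) and γ) implies ((α implies α) implies ((β iff β) implies (β and γ))) = 0 implies 0 = 5
(not (β implies β) and (not (β implies α) and not (α implies β))) and ((not (α iff β) and γ) implies ((α implies α) implies ((β iff β) implies (β and γ)))) = 0 and 5 = 0
((((β iff γ) implies α) and ((β iff α) implies β)) implies not β) implies ((not (β implies β) and (not (β implies α) and not (α implies β))) and ((not (α iff β) and γ) implies ((α implies α) implies ((β iff β) implies (β and γ))))) = 4 implies 0 = 1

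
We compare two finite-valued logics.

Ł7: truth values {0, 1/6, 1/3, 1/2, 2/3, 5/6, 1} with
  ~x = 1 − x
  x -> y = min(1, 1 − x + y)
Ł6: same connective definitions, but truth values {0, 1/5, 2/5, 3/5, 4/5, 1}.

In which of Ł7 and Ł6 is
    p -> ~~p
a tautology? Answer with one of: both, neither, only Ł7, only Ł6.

both

In Ł7: every assignment gives 1 — tautology.
In Ł6: every assignment gives 1 — tautology.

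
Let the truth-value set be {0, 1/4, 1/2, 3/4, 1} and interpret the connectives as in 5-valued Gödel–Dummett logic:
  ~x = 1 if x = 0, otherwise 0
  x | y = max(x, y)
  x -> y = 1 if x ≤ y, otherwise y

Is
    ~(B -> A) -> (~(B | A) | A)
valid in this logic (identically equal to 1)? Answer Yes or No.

Counterexample: take A = 0, B = 1/4.
B -> A = 1/4 -> 0 = 0
~(B -> A) = ~0 = 1
B | A = 1/4 | 0 = 1/4
~(B | A) = ~1/4 = 0
~(B | A) | A = 0 | 0 = 0
~(B -> A) -> (~(B | A) | A) = 1 -> 0 = 0
This gives 0 ≠ 1.

No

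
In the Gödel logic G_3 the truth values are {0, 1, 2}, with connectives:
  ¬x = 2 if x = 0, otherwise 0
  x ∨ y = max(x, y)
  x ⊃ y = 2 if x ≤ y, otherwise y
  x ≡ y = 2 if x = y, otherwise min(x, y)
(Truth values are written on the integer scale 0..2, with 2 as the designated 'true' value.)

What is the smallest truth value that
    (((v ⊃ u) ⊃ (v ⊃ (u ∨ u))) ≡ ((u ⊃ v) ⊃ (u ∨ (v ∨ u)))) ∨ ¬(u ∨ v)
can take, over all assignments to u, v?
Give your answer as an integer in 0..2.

1

Take u = 0, v = 1:
v ⊃ u = 1 ⊃ 0 = 0
u ∨ u = 0 ∨ 0 = 0
v ⊃ (u ∨ u) = 1 ⊃ 0 = 0
(v ⊃ u) ⊃ (v ⊃ (u ∨ u)) = 0 ⊃ 0 = 2
u ⊃ v = 0 ⊃ 1 = 2
v ∨ u = 1 ∨ 0 = 1
u ∨ (v ∨ u) = 0 ∨ 1 = 1
(u ⊃ v) ⊃ (u ∨ (v ∨ u)) = 2 ⊃ 1 = 1
((v ⊃ u) ⊃ (v ⊃ (u ∨ u))) ≡ ((u ⊃ v) ⊃ (u ∨ (v ∨ u))) = 2 ≡ 1 = 1
u ∨ v = 0 ∨ 1 = 1
¬(u ∨ v) = ¬1 = 0
(((v ⊃ u) ⊃ (v ⊃ (u ∨ u))) ≡ ((u ⊃ v) ⊃ (u ∨ (v ∨ u)))) ∨ ¬(u ∨ v) = 1 ∨ 0 = 1
No assignment yields a value below 1, so this is the minimum.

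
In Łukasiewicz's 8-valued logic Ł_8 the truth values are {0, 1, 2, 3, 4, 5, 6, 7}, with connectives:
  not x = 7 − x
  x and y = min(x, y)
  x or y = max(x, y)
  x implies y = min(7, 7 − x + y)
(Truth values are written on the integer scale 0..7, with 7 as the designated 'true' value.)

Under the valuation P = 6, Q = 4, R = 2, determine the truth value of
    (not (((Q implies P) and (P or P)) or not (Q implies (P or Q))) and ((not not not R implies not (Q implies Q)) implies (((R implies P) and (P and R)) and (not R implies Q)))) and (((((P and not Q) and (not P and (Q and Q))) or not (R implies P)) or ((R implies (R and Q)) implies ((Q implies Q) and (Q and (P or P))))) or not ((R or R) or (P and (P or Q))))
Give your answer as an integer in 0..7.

Q implies P = 4 implies 6 = 7
P or P = 6 or 6 = 6
(Q implies P) and (P or P) = 7 and 6 = 6
P or Q = 6 or 4 = 6
Q implies (P or Q) = 4 implies 6 = 7
not (Q implies (P or Q)) = not 7 = 0
((Q implies P) and (P or P)) or not (Q implies (P or Q)) = 6 or 0 = 6
not (((Q implies P) and (P or P)) or not (Q implies (P or Q))) = not 6 = 1
not R = not 2 = 5
not not R = not 5 = 2
not not not R = not 2 = 5
Q implies Q = 4 implies 4 = 7
not (Q implies Q) = not 7 = 0
not not not R implies not (Q implies Q) = 5 implies 0 = 2
R implies P = 2 implies 6 = 7
P and R = 6 and 2 = 2
(R implies P) and (P and R) = 7 and 2 = 2
not R = not 2 = 5
not R implies Q = 5 implies 4 = 6
((R implies P) and (P and R)) and (not R implies Q) = 2 and 6 = 2
(not not not R implies not (Q implies Q)) implies (((R implies P) and (P and R)) and (not R implies Q)) = 2 implies 2 = 7
not (((Q implies P) and (P or P)) or not (Q implies (P or Q))) and ((not not not R implies not (Q implies Q)) implies (((R implies P) and (P and R)) and (not R implies Q))) = 1 and 7 = 1
not Q = not 4 = 3
P and not Q = 6 and 3 = 3
not P = not 6 = 1
Q and Q = 4 and 4 = 4
not P and (Q and Q) = 1 and 4 = 1
(P and not Q) and (not P and (Q and Q)) = 3 and 1 = 1
R implies P = 2 implies 6 = 7
not (R implies P) = not 7 = 0
((P and not Q) and (not P and (Q and Q))) or not (R implies P) = 1 or 0 = 1
R and Q = 2 and 4 = 2
R implies (R and Q) = 2 implies 2 = 7
Q implies Q = 4 implies 4 = 7
P or P = 6 or 6 = 6
Q and (P or P) = 4 and 6 = 4
(Q implies Q) and (Q and (P or P)) = 7 and 4 = 4
(R implies (R and Q)) implies ((Q implies Q) and (Q and (P or P))) = 7 implies 4 = 4
(((P and not Q) and (not P and (Q and Q))) or not (R implies P)) or ((R implies (R and Q)) implies ((Q implies Q) and (Q and (P or P)))) = 1 or 4 = 4
R or R = 2 or 2 = 2
P or Q = 6 or 4 = 6
P and (P or Q) = 6 and 6 = 6
(R or R) or (P and (P or Q)) = 2 or 6 = 6
not ((R or R) or (P and (P or Q))) = not 6 = 1
((((P and not Q) and (not P and (Q and Q))) or not (R implies P)) or ((R implies (R and Q)) implies ((Q implies Q) and (Q and (P or P))))) or not ((R or R) or (P and (P or Q))) = 4 or 1 = 4
(not (((Q implies P) and (P or P)) or not (Q implies (P or Q))) and ((not not not R implies not (Q implies Q)) implies (((R implies P) and (P and R)) and (not R implies Q)))) and (((((P and not Q) and (not P and (Q and Q))) or not (R implies P)) or ((R implies (R and Q)) implies ((Q implies Q) and (Q and (P or P))))) or not ((R or R) or (P and (P or Q)))) = 1 and 4 = 1

1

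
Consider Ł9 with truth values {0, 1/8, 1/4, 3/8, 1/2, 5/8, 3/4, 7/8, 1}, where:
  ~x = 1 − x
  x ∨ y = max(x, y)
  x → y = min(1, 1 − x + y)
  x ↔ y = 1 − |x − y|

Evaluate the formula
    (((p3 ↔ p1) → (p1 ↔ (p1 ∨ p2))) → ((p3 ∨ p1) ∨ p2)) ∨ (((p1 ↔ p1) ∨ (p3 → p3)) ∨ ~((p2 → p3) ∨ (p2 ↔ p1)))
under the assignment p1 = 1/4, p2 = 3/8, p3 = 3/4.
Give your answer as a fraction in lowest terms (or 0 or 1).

p3 ↔ p1 = 3/4 ↔ 1/4 = 1/2
p1 ∨ p2 = 1/4 ∨ 3/8 = 3/8
p1 ↔ (p1 ∨ p2) = 1/4 ↔ 3/8 = 7/8
(p3 ↔ p1) → (p1 ↔ (p1 ∨ p2)) = 1/2 → 7/8 = 1
p3 ∨ p1 = 3/4 ∨ 1/4 = 3/4
(p3 ∨ p1) ∨ p2 = 3/4 ∨ 3/8 = 3/4
((p3 ↔ p1) → (p1 ↔ (p1 ∨ p2))) → ((p3 ∨ p1) ∨ p2) = 1 → 3/4 = 3/4
p1 ↔ p1 = 1/4 ↔ 1/4 = 1
p3 → p3 = 3/4 → 3/4 = 1
(p1 ↔ p1) ∨ (p3 → p3) = 1 ∨ 1 = 1
p2 → p3 = 3/8 → 3/4 = 1
p2 ↔ p1 = 3/8 ↔ 1/4 = 7/8
(p2 → p3) ∨ (p2 ↔ p1) = 1 ∨ 7/8 = 1
~((p2 → p3) ∨ (p2 ↔ p1)) = ~1 = 0
((p1 ↔ p1) ∨ (p3 → p3)) ∨ ~((p2 → p3) ∨ (p2 ↔ p1)) = 1 ∨ 0 = 1
(((p3 ↔ p1) → (p1 ↔ (p1 ∨ p2))) → ((p3 ∨ p1) ∨ p2)) ∨ (((p1 ↔ p1) ∨ (p3 → p3)) ∨ ~((p2 → p3) ∨ (p2 ↔ p1))) = 3/4 ∨ 1 = 1

1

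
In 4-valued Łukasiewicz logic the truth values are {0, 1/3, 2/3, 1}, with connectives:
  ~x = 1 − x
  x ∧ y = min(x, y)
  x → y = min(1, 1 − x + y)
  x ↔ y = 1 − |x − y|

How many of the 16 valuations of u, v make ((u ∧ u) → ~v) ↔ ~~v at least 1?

2

u = 0, v = 0 ↦ 0  <
u = 0, v = 1/3 ↦ 1/3  <
u = 0, v = 2/3 ↦ 2/3  <
u = 0, v = 1 ↦ 1  ≥
u = 1/3, v = 0 ↦ 0  <
u = 1/3, v = 1/3 ↦ 1/3  <
u = 1/3, v = 2/3 ↦ 2/3  <
u = 1/3, v = 1 ↦ 2/3  <
u = 2/3, v = 0 ↦ 0  <
u = 2/3, v = 1/3 ↦ 1/3  <
u = 2/3, v = 2/3 ↦ 1  ≥
u = 2/3, v = 1 ↦ 1/3  <
u = 1, v = 0 ↦ 0  <
u = 1, v = 1/3 ↦ 2/3  <
u = 1, v = 2/3 ↦ 2/3  <
u = 1, v = 1 ↦ 0  <
So 2 of the 16 assignments meet the threshold.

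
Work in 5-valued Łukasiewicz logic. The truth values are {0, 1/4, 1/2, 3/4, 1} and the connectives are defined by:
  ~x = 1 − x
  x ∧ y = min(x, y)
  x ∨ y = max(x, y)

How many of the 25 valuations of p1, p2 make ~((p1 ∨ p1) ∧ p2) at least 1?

9

value 1: 9 assignments (counts)
value 3/4: 7 assignments
value 1/2: 5 assignments
value 1/4: 3 assignments
value 0: 1 assignment
So 9 of the 25 assignments meet the threshold.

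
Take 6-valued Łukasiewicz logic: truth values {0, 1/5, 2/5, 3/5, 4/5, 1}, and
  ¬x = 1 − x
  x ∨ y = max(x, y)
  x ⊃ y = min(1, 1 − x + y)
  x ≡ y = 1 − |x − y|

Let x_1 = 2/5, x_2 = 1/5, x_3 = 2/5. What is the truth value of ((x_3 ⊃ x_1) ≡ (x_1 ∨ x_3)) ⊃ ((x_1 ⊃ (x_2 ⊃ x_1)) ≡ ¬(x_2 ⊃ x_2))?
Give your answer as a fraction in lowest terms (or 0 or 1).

3/5

x_3 ⊃ x_1 = 2/5 ⊃ 2/5 = 1
x_1 ∨ x_3 = 2/5 ∨ 2/5 = 2/5
(x_3 ⊃ x_1) ≡ (x_1 ∨ x_3) = 1 ≡ 2/5 = 2/5
x_2 ⊃ x_1 = 1/5 ⊃ 2/5 = 1
x_1 ⊃ (x_2 ⊃ x_1) = 2/5 ⊃ 1 = 1
x_2 ⊃ x_2 = 1/5 ⊃ 1/5 = 1
¬(x_2 ⊃ x_2) = ¬1 = 0
(x_1 ⊃ (x_2 ⊃ x_1)) ≡ ¬(x_2 ⊃ x_2) = 1 ≡ 0 = 0
((x_3 ⊃ x_1) ≡ (x_1 ∨ x_3)) ⊃ ((x_1 ⊃ (x_2 ⊃ x_1)) ≡ ¬(x_2 ⊃ x_2)) = 2/5 ⊃ 0 = 3/5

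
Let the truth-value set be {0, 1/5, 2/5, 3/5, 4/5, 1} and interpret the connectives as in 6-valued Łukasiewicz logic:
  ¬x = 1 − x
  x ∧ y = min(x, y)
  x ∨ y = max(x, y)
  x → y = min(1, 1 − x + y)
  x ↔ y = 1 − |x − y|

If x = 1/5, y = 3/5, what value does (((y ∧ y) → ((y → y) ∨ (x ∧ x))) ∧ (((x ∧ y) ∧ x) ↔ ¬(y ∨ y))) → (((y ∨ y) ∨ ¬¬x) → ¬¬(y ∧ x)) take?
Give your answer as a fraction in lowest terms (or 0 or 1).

4/5

y ∧ y = 3/5 ∧ 3/5 = 3/5
y → y = 3/5 → 3/5 = 1
x ∧ x = 1/5 ∧ 1/5 = 1/5
(y → y) ∨ (x ∧ x) = 1 ∨ 1/5 = 1
(y ∧ y) → ((y → y) ∨ (x ∧ x)) = 3/5 → 1 = 1
x ∧ y = 1/5 ∧ 3/5 = 1/5
(x ∧ y) ∧ x = 1/5 ∧ 1/5 = 1/5
y ∨ y = 3/5 ∨ 3/5 = 3/5
¬(y ∨ y) = ¬3/5 = 2/5
((x ∧ y) ∧ x) ↔ ¬(y ∨ y) = 1/5 ↔ 2/5 = 4/5
((y ∧ y) → ((y → y) ∨ (x ∧ x))) ∧ (((x ∧ y) ∧ x) ↔ ¬(y ∨ y)) = 1 ∧ 4/5 = 4/5
y ∨ y = 3/5 ∨ 3/5 = 3/5
¬x = ¬1/5 = 4/5
¬¬x = ¬4/5 = 1/5
(y ∨ y) ∨ ¬¬x = 3/5 ∨ 1/5 = 3/5
y ∧ x = 3/5 ∧ 1/5 = 1/5
¬(y ∧ x) = ¬1/5 = 4/5
¬¬(y ∧ x) = ¬4/5 = 1/5
((y ∨ y) ∨ ¬¬x) → ¬¬(y ∧ x) = 3/5 → 1/5 = 3/5
(((y ∧ y) → ((y → y) ∨ (x ∧ x))) ∧ (((x ∧ y) ∧ x) ↔ ¬(y ∨ y))) → (((y ∨ y) ∨ ¬¬x) → ¬¬(y ∧ x)) = 4/5 → 3/5 = 4/5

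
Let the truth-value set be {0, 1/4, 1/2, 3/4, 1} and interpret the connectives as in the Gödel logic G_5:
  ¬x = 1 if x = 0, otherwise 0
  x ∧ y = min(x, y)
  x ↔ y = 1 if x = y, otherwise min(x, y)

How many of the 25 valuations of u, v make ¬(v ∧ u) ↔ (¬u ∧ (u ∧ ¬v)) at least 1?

16

value 1: 16 assignments (counts)
value 0: 9 assignments
So 16 of the 25 assignments meet the threshold.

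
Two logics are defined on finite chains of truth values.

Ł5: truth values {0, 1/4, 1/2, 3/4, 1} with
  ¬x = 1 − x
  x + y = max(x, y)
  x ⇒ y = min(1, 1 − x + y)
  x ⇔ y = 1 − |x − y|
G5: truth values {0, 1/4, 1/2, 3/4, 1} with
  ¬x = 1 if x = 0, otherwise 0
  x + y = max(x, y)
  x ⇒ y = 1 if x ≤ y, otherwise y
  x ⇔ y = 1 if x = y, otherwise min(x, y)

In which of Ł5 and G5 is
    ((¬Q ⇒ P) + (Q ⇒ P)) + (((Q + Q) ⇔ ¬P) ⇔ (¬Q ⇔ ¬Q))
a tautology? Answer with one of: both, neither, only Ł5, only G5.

only G5

In Ł5: at P = 0, Q = 1/4 the value is 3/4 — not a tautology.
In G5: every assignment gives 1 — tautology.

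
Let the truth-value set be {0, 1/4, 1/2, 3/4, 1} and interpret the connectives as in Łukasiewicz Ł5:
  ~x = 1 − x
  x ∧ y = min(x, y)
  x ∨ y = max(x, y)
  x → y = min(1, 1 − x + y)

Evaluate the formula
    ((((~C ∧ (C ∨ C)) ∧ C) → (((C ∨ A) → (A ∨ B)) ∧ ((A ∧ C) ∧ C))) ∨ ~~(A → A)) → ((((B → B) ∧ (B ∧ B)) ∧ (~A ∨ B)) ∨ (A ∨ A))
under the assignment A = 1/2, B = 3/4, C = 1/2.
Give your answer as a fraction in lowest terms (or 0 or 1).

3/4

~C = ~1/2 = 1/2
C ∨ C = 1/2 ∨ 1/2 = 1/2
~C ∧ (C ∨ C) = 1/2 ∧ 1/2 = 1/2
(~C ∧ (C ∨ C)) ∧ C = 1/2 ∧ 1/2 = 1/2
C ∨ A = 1/2 ∨ 1/2 = 1/2
A ∨ B = 1/2 ∨ 3/4 = 3/4
(C ∨ A) → (A ∨ B) = 1/2 → 3/4 = 1
A ∧ C = 1/2 ∧ 1/2 = 1/2
(A ∧ C) ∧ C = 1/2 ∧ 1/2 = 1/2
((C ∨ A) → (A ∨ B)) ∧ ((A ∧ C) ∧ C) = 1 ∧ 1/2 = 1/2
((~C ∧ (C ∨ C)) ∧ C) → (((C ∨ A) → (A ∨ B)) ∧ ((A ∧ C) ∧ C)) = 1/2 → 1/2 = 1
A → A = 1/2 → 1/2 = 1
~(A → A) = ~1 = 0
~~(A → A) = ~0 = 1
(((~C ∧ (C ∨ C)) ∧ C) → (((C ∨ A) → (A ∨ B)) ∧ ((A ∧ C) ∧ C))) ∨ ~~(A → A) = 1 ∨ 1 = 1
B → B = 3/4 → 3/4 = 1
B ∧ B = 3/4 ∧ 3/4 = 3/4
(B → B) ∧ (B ∧ B) = 1 ∧ 3/4 = 3/4
~A = ~1/2 = 1/2
~A ∨ B = 1/2 ∨ 3/4 = 3/4
((B → B) ∧ (B ∧ B)) ∧ (~A ∨ B) = 3/4 ∧ 3/4 = 3/4
A ∨ A = 1/2 ∨ 1/2 = 1/2
(((B → B) ∧ (B ∧ B)) ∧ (~A ∨ B)) ∨ (A ∨ A) = 3/4 ∨ 1/2 = 3/4
((((~C ∧ (C ∨ C)) ∧ C) → (((C ∨ A) → (A ∨ B)) ∧ ((A ∧ C) ∧ C))) ∨ ~~(A → A)) → ((((B → B) ∧ (B ∧ B)) ∧ (~A ∨ B)) ∨ (A ∨ A)) = 1 → 3/4 = 3/4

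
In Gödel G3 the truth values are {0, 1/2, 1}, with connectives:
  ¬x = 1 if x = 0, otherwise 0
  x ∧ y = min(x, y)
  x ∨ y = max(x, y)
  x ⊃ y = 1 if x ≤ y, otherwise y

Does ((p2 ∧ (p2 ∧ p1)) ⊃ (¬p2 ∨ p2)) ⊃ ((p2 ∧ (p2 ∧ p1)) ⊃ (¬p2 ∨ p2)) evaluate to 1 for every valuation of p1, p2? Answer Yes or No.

p1 = 0, p2 = 0 ↦ 1
p1 = 0, p2 = 1/2 ↦ 1
p1 = 0, p2 = 1 ↦ 1
p1 = 1/2, p2 = 0 ↦ 1
p1 = 1/2, p2 = 1/2 ↦ 1
p1 = 1/2, p2 = 1 ↦ 1
p1 = 1, p2 = 0 ↦ 1
p1 = 1, p2 = 1/2 ↦ 1
p1 = 1, p2 = 1 ↦ 1
Every assignment gives a value ≥ 1.

Yes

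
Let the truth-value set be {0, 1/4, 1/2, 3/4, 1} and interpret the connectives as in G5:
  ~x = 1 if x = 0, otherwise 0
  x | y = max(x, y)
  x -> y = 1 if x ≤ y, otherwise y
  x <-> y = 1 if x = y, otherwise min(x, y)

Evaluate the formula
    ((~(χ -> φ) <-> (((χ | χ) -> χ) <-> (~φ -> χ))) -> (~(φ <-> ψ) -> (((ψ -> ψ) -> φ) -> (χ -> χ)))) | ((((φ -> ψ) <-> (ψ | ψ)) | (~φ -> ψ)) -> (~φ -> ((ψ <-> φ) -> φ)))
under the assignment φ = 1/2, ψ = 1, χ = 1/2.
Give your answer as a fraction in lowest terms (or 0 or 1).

1

χ -> φ = 1/2 -> 1/2 = 1
~(χ -> φ) = ~1 = 0
χ | χ = 1/2 | 1/2 = 1/2
(χ | χ) -> χ = 1/2 -> 1/2 = 1
~φ = ~1/2 = 0
~φ -> χ = 0 -> 1/2 = 1
((χ | χ) -> χ) <-> (~φ -> χ) = 1 <-> 1 = 1
~(χ -> φ) <-> (((χ | χ) -> χ) <-> (~φ -> χ)) = 0 <-> 1 = 0
φ <-> ψ = 1/2 <-> 1 = 1/2
~(φ <-> ψ) = ~1/2 = 0
ψ -> ψ = 1 -> 1 = 1
(ψ -> ψ) -> φ = 1 -> 1/2 = 1/2
χ -> χ = 1/2 -> 1/2 = 1
((ψ -> ψ) -> φ) -> (χ -> χ) = 1/2 -> 1 = 1
~(φ <-> ψ) -> (((ψ -> ψ) -> φ) -> (χ -> χ)) = 0 -> 1 = 1
(~(χ -> φ) <-> (((χ | χ) -> χ) <-> (~φ -> χ))) -> (~(φ <-> ψ) -> (((ψ -> ψ) -> φ) -> (χ -> χ))) = 0 -> 1 = 1
φ -> ψ = 1/2 -> 1 = 1
ψ | ψ = 1 | 1 = 1
(φ -> ψ) <-> (ψ | ψ) = 1 <-> 1 = 1
~φ = ~1/2 = 0
~φ -> ψ = 0 -> 1 = 1
((φ -> ψ) <-> (ψ | ψ)) | (~φ -> ψ) = 1 | 1 = 1
~φ = ~1/2 = 0
ψ <-> φ = 1 <-> 1/2 = 1/2
(ψ <-> φ) -> φ = 1/2 -> 1/2 = 1
~φ -> ((ψ <-> φ) -> φ) = 0 -> 1 = 1
(((φ -> ψ) <-> (ψ | ψ)) | (~φ -> ψ)) -> (~φ -> ((ψ <-> φ) -> φ)) = 1 -> 1 = 1
((~(χ -> φ) <-> (((χ | χ) -> χ) <-> (~φ -> χ))) -> (~(φ <-> ψ) -> (((ψ -> ψ) -> φ) -> (χ -> χ)))) | ((((φ -> ψ) <-> (ψ | ψ)) | (~φ -> ψ)) -> (~φ -> ((ψ <-> φ) -> φ))) = 1 | 1 = 1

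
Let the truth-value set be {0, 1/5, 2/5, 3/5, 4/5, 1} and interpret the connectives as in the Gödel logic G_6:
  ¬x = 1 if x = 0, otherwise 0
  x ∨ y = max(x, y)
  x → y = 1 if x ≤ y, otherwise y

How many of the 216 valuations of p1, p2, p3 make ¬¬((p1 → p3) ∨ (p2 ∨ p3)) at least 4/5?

211

value 1: 211 assignments (counts)
value 0: 5 assignments
So 211 of the 216 assignments meet the threshold.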